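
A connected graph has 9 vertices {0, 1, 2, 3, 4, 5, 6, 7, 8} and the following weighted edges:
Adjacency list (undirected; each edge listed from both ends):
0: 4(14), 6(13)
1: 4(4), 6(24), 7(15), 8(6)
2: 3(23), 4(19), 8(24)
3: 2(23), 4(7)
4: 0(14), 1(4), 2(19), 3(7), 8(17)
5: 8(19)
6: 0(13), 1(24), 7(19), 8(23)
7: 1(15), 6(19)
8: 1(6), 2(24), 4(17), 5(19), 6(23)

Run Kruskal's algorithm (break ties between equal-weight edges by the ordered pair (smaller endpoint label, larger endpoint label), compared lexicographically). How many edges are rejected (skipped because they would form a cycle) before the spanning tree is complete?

1

Sort edges by weight, then run Kruskal:
1-4 (4): add — endpoints in different components.
1-8 (6): add — endpoints in different components.
3-4 (7): add — endpoints in different components.
0-6 (13): add — endpoints in different components.
0-4 (14): add — endpoints in different components.
1-7 (15): add — endpoints in different components.
4-8 (17): skip — 4 and 8 already connected.
2-4 (19): add — endpoints in different components.
5-8 (19): add — endpoints in different components.
Edges rejected before the tree was complete: 1.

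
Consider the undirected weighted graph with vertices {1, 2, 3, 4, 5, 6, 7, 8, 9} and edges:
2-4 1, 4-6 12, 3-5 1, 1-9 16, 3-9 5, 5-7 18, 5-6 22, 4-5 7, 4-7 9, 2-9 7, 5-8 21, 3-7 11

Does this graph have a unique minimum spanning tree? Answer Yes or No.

No

Sort edges by weight, then run Kruskal:
2-4 (1): add — endpoints in different components.
3-5 (1): add — endpoints in different components.
3-9 (5): add — endpoints in different components.
2-9 (7): add — endpoints in different components.
4-5 (7): skip — 4 and 5 already connected.
4-7 (9): add — endpoints in different components.
3-7 (11): skip — 3 and 7 already connected.
4-6 (12): add — endpoints in different components.
1-9 (16): add — endpoints in different components.
5-7 (18): skip — 5 and 7 already connected.
5-8 (21): add — endpoints in different components.
Non-tree edge 4-5 has weight 7, equal to the heaviest edge on its tree cycle — swapping gives another MST of the same weight. Not unique.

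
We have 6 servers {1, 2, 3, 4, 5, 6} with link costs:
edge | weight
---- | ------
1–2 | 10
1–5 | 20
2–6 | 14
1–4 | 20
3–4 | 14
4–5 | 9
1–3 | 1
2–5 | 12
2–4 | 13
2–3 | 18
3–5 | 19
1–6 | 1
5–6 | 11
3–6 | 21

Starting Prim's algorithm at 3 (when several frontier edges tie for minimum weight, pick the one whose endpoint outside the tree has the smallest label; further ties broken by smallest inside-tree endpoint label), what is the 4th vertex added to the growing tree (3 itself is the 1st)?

2

Grow the tree from 3 using Prim:
Step 1: cheapest edge leaving the tree is 1–3 (1); add 1.
Step 2: cheapest edge leaving the tree is 1–6 (1); add 6.
Step 3: cheapest edge leaving the tree is 1–2 (10); add 2.
Step 4: cheapest edge leaving the tree is 5–6 (11); add 5.
Step 5: cheapest edge leaving the tree is 4–5 (9); add 4.
Vertex order: 3, 1, 6, 2, 5, 4. The 4th vertex is 2.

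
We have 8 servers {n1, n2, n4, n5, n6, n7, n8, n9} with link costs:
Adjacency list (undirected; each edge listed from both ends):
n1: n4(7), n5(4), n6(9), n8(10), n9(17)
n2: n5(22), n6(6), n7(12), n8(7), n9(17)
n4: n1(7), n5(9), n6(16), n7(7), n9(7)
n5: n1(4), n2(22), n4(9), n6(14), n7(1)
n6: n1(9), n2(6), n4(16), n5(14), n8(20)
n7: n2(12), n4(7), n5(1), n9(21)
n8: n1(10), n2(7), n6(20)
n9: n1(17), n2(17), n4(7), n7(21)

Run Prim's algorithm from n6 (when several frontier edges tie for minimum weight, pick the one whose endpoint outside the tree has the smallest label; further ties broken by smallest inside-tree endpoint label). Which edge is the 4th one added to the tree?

n1-n5

Prim, starting at n6.
Step 1: cheapest edge leaving the tree is n2—n6 (6); add n2.
Step 2: cheapest edge leaving the tree is n2—n8 (7); add n8.
Step 3: cheapest edge leaving the tree is n1—n6 (9); add n1.
Step 4: cheapest edge leaving the tree is n1—n5 (4); add n5.
Step 5: cheapest edge leaving the tree is n5—n7 (1); add n7.
Step 6: cheapest edge leaving the tree is n1—n4 (7); add n4.
Step 7: cheapest edge leaving the tree is n4—n9 (7); add n9.
The 4th edge added is n1—n5.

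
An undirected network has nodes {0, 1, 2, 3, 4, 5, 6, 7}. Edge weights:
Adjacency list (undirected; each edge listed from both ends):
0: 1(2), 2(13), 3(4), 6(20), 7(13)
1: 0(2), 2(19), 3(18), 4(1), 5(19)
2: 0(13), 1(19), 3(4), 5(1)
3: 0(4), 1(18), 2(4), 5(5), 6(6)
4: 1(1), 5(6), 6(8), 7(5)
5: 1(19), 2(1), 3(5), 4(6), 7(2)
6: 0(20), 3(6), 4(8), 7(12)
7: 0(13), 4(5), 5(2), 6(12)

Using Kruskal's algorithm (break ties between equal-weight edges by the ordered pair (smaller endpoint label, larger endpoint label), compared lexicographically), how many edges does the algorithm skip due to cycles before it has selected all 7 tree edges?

2

Kruskal's algorithm — process edges by increasing weight (ties by edge label):
1—4 (1): add — endpoints in different components.
2—5 (1): add — endpoints in different components.
0—1 (2): add — endpoints in different components.
5—7 (2): add — endpoints in different components.
0—3 (4): add — endpoints in different components.
2—3 (4): add — endpoints in different components.
3—5 (5): skip — 3 and 5 already connected.
4—7 (5): skip — 4 and 7 already connected.
3—6 (6): add — endpoints in different components.
Edges rejected before the tree was complete: 2.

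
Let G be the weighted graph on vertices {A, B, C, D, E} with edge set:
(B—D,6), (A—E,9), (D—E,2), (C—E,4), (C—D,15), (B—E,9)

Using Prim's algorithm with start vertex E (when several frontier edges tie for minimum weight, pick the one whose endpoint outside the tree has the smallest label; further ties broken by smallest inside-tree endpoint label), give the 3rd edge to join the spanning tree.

B-D

Grow the tree from E using Prim:
Step 1: frontier [D—E 2, C—E 4, A—E 9, B—E 9] → take D—E (2); add D.
Step 2: frontier [B—D 6, C—D 15, C—E 4, A—E 9, B—E 9] → take C—E (4); add C.
Step 3: frontier [B—D 6, A—E 9, B—E 9] → take B—D (6); add B.
Step 4: frontier [A—E 9] → take A—E (9); add A.
The 3rd edge added is B—D.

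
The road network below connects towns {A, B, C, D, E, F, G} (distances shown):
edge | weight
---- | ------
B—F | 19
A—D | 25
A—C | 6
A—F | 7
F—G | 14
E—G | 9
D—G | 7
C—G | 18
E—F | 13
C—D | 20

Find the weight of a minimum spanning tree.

61

Kruskal's algorithm — process edges by increasing weight (ties by edge label):
A—C (6): add — endpoints in different components.
A—F (7): add — endpoints in different components.
D—G (7): add — endpoints in different components.
E—G (9): add — endpoints in different components.
E—F (13): add — endpoints in different components.
F—G (14): skip — F and G already connected.
C—G (18): skip — C and G already connected.
B—F (19): add — endpoints in different components.
MST edges: A—C, A—F, D—G, E—G, E—F, B—F; total weight 6+7+7+9+13+19 = 61.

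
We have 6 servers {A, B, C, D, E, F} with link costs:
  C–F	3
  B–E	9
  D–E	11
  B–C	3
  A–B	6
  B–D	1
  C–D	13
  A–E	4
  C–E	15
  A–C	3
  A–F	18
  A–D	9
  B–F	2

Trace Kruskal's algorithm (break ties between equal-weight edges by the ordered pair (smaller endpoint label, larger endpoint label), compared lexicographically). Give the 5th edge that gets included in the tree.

Kruskal: consider edges lightest-first.
B–D (1): add — endpoints in different components.
B–F (2): add — endpoints in different components.
A–C (3): add — endpoints in different components.
B–C (3): add — endpoints in different components.
C–F (3): skip — C and F already connected.
A–E (4): add — endpoints in different components.
The 5th edge added is A–E.

A-E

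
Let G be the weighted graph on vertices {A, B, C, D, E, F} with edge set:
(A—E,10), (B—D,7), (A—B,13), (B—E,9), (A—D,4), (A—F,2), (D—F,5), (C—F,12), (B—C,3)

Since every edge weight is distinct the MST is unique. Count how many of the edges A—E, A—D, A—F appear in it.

Sort edges by weight, then run Kruskal:
A—F (2): add. Components now {A,F} {B} {C} {D} {E}
B—C (3): add. Components now {A,F} {B,C} {D} {E}
A—D (4): add. Components now {A,D,F} {B,C} {E}
D—F (5): skip — D and F already connected.
B—D (7): add. Components now {A,B,C,D,F} {E}
B—E (9): add. Components now {A,B,C,D,E,F}
MST edge set: {A—F, B—C, A—D, B—D, B—E}.
Of the listed edges, {A—D, A—F} are in the MST → 2.

2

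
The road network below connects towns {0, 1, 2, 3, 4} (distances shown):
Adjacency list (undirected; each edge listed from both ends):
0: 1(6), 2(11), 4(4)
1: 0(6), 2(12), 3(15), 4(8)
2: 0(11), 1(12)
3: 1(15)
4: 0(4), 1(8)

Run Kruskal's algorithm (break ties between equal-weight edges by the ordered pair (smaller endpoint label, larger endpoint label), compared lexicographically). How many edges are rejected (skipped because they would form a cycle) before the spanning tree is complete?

Kruskal's algorithm — process edges by increasing weight (ties by edge label):
0-4 (4): add. Components now {0,4} {1} {2} {3}
0-1 (6): add. Components now {0,1,4} {2} {3}
1-4 (8): skip — 1 and 4 already connected.
0-2 (11): add. Components now {0,1,2,4} {3}
1-2 (12): skip — 1 and 2 already connected.
1-3 (15): add. Components now {0,1,2,3,4}
Edges rejected before the tree was complete: 2.

2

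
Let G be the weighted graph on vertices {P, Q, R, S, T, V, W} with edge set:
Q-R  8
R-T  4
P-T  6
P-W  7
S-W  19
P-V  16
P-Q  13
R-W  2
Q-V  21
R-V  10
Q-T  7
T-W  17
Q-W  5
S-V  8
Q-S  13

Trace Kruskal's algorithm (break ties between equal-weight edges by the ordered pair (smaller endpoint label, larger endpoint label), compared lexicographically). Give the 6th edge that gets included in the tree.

Sort edges by weight, then run Kruskal:
R-W (2): add — endpoints in different components.
R-T (4): add — endpoints in different components.
Q-W (5): add — endpoints in different components.
P-T (6): add — endpoints in different components.
P-W (7): skip — W and P already connected.
Q-T (7): skip — Q and T already connected.
Q-R (8): skip — R and Q already connected.
S-V (8): add — endpoints in different components.
R-V (10): add — endpoints in different components.
The 6th edge added is R-V.

R-V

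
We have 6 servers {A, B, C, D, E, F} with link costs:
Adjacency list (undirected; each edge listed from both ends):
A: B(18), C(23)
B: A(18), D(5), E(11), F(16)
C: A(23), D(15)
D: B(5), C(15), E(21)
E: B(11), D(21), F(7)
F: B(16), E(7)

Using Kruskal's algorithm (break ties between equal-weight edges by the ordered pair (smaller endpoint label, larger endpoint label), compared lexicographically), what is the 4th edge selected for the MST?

C-D

Sort edges by weight, then run Kruskal:
B—D (5): add — endpoints in different components.
E—F (7): add — endpoints in different components.
B—E (11): add — endpoints in different components.
C—D (15): add — endpoints in different components.
B—F (16): skip — B and F already connected.
A—B (18): add — endpoints in different components.
The 4th edge added is C—D.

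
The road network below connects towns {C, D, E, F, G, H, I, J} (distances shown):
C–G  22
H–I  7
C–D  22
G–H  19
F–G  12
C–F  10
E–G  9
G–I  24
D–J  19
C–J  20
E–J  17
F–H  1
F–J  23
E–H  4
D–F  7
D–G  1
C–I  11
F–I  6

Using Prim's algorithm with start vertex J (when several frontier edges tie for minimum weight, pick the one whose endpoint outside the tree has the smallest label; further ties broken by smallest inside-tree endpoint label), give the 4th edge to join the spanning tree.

F-I

Prim, starting at J.
Step 1: cheapest edge leaving the tree is E–J (17); add E.
Step 2: cheapest edge leaving the tree is E–H (4); add H.
Step 3: cheapest edge leaving the tree is F–H (1); add F.
Step 4: cheapest edge leaving the tree is F–I (6); add I.
Step 5: cheapest edge leaving the tree is D–F (7); add D.
Step 6: cheapest edge leaving the tree is D–G (1); add G.
Step 7: cheapest edge leaving the tree is C–F (10); add C.
The 4th edge added is F–I.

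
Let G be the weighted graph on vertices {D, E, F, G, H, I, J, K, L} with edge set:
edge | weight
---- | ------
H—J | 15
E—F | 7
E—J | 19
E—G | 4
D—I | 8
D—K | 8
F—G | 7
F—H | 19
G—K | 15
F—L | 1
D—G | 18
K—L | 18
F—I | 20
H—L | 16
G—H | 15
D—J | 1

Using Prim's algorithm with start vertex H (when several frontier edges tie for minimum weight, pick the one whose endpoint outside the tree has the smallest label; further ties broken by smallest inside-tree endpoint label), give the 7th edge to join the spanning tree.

D-I

Prim, starting at H.
Step 1: cheapest edge leaving the tree is G—H (15); add G.
Step 2: cheapest edge leaving the tree is E—G (4); add E.
Step 3: cheapest edge leaving the tree is E—F (7); add F.
Step 4: cheapest edge leaving the tree is F—L (1); add L.
Step 5: cheapest edge leaving the tree is H—J (15); add J.
Step 6: cheapest edge leaving the tree is D—J (1); add D.
Step 7: cheapest edge leaving the tree is D—I (8); add I.
Step 8: cheapest edge leaving the tree is D—K (8); add K.
The 7th edge added is D—I.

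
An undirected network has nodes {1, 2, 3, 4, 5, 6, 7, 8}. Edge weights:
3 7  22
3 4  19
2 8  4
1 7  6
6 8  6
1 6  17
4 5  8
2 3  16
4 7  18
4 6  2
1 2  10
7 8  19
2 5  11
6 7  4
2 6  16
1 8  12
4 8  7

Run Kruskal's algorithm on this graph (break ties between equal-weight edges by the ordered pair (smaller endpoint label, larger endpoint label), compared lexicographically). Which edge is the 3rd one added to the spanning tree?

6-7

Kruskal's algorithm — process edges by increasing weight (ties by edge label):
4 6 (2): add — endpoints in different components.
2 8 (4): add — endpoints in different components.
6 7 (4): add — endpoints in different components.
1 7 (6): add — endpoints in different components.
6 8 (6): add — endpoints in different components.
4 8 (7): skip — 4 and 8 already connected.
4 5 (8): add — endpoints in different components.
1 2 (10): skip — 1 and 2 already connected.
2 5 (11): skip — 2 and 5 already connected.
1 8 (12): skip — 1 and 8 already connected.
2 3 (16): add — endpoints in different components.
The 3rd edge added is 6 7.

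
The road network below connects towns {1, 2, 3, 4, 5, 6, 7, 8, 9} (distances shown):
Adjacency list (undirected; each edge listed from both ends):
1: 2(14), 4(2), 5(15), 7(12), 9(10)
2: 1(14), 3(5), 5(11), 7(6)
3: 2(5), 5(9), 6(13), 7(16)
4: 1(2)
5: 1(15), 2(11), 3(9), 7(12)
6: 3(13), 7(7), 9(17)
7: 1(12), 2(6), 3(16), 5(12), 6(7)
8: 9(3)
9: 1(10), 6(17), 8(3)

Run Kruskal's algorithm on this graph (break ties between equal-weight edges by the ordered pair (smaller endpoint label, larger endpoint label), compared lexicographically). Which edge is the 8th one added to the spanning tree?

1-7

Sort edges by weight, then run Kruskal:
1–4 (2): add — endpoints in different components.
8–9 (3): add — endpoints in different components.
2–3 (5): add — endpoints in different components.
2–7 (6): add — endpoints in different components.
6–7 (7): add — endpoints in different components.
3–5 (9): add — endpoints in different components.
1–9 (10): add — endpoints in different components.
2–5 (11): skip — 2 and 5 already connected.
1–7 (12): add — endpoints in different components.
The 8th edge added is 1–7.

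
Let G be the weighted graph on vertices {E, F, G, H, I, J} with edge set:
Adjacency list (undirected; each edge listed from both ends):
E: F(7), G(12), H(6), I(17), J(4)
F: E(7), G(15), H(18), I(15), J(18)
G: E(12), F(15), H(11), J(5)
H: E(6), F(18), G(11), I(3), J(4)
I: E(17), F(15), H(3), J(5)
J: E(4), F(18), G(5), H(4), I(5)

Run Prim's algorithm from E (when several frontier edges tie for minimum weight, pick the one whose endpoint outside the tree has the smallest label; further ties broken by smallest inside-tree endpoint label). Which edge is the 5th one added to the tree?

Prim, starting at E.
Step 1: cheapest edge leaving the tree is E—J (4); add J.
Step 2: cheapest edge leaving the tree is H—J (4); add H.
Step 3: cheapest edge leaving the tree is H—I (3); add I.
Step 4: cheapest edge leaving the tree is G—J (5); add G.
Step 5: cheapest edge leaving the tree is E—F (7); add F.
The 5th edge added is E—F.

E-F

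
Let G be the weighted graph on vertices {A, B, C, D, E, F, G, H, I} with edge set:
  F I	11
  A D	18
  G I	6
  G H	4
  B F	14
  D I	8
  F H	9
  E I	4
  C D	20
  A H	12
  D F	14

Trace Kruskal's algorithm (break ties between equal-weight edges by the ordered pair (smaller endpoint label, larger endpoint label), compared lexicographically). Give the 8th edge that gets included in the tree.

C-D

Sort edges by weight, then run Kruskal:
E I (4): add — endpoints in different components.
G H (4): add — endpoints in different components.
G I (6): add — endpoints in different components.
D I (8): add — endpoints in different components.
F H (9): add — endpoints in different components.
F I (11): skip — F and I already connected.
A H (12): add — endpoints in different components.
B F (14): add — endpoints in different components.
D F (14): skip — D and F already connected.
A D (18): skip — A and D already connected.
C D (20): add — endpoints in different components.
The 8th edge added is C D.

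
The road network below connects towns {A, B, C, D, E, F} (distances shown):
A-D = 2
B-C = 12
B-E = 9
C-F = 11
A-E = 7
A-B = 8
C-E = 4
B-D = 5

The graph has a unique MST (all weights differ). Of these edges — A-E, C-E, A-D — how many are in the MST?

3

Sort edges by weight, then run Kruskal:
A-D (2): add. Components now {A,D} {B} {C} {E} {F}
C-E (4): add. Components now {A,D} {B} {C,E} {F}
B-D (5): add. Components now {A,B,D} {C,E} {F}
A-E (7): add. Components now {A,B,C,D,E} {F}
A-B (8): skip — A and B already connected.
B-E (9): skip — B and E already connected.
C-F (11): add. Components now {A,B,C,D,E,F}
MST edge set: {A-D, C-E, B-D, A-E, C-F}.
Of the listed edges, {A-E, C-E, A-D} are in the MST → 3.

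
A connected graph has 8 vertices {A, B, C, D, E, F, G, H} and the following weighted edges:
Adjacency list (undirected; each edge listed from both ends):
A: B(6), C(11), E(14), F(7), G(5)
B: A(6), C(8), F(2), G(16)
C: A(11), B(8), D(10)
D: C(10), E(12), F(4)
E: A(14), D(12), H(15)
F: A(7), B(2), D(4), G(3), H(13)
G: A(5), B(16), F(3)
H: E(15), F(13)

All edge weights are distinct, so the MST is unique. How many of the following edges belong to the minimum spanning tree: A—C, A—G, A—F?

1

Kruskal: consider edges lightest-first.
B—F (2): add — endpoints in different components.
F—G (3): add — endpoints in different components.
D—F (4): add — endpoints in different components.
A—G (5): add — endpoints in different components.
A—B (6): skip — A and B already connected.
A—F (7): skip — A and F already connected.
B—C (8): add — endpoints in different components.
C—D (10): skip — C and D already connected.
A—C (11): skip — A and C already connected.
D—E (12): add — endpoints in different components.
F—H (13): add — endpoints in different components.
MST edge set: {B—F, F—G, D—F, A—G, B—C, D—E, F—H}.
Of the listed edges, {A—G} are in the MST → 1.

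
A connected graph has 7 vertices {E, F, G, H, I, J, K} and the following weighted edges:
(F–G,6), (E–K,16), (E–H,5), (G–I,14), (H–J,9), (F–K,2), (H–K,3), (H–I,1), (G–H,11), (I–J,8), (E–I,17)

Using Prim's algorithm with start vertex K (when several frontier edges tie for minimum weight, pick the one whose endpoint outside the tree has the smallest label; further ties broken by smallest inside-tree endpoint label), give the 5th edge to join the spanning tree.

F-G

Prim's algorithm from K:
Step 1: cheapest edge leaving the tree is F–K (2); add F.
Step 2: cheapest edge leaving the tree is H–K (3); add H.
Step 3: cheapest edge leaving the tree is H–I (1); add I.
Step 4: cheapest edge leaving the tree is E–H (5); add E.
Step 5: cheapest edge leaving the tree is F–G (6); add G.
Step 6: cheapest edge leaving the tree is I–J (8); add J.
The 5th edge added is F–G.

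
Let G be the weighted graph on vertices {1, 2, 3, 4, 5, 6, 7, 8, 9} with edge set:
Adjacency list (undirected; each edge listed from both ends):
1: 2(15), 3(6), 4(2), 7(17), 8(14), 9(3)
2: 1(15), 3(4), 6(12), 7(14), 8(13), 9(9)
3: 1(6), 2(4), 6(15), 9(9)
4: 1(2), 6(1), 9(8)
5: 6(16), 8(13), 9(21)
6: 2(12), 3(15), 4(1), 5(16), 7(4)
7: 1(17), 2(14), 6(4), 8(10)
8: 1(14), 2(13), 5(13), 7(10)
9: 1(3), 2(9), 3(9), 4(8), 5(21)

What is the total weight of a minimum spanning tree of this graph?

Kruskal: consider edges lightest-first.
4–6 (1): add — endpoints in different components.
1–4 (2): add — endpoints in different components.
1–9 (3): add — endpoints in different components.
2–3 (4): add — endpoints in different components.
6–7 (4): add — endpoints in different components.
1–3 (6): add — endpoints in different components.
4–9 (8): skip — 4 and 9 already connected.
2–9 (9): skip — 2 and 9 already connected.
3–9 (9): skip — 3 and 9 already connected.
7–8 (10): add — endpoints in different components.
2–6 (12): skip — 2 and 6 already connected.
2–8 (13): skip — 2 and 8 already connected.
5–8 (13): add — endpoints in different components.
MST edges: 4–6, 1–4, 1–9, 2–3, 6–7, 1–3, 7–8, 5–8; total weight 1+2+3+4+4+6+10+13 = 43.

43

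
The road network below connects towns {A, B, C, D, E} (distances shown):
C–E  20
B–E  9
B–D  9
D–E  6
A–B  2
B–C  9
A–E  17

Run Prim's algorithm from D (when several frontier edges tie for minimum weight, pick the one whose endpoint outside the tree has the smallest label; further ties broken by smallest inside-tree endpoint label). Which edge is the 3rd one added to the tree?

Prim's algorithm from D:
Step 1: cheapest edge leaving the tree is D–E (6); add E.
Step 2: cheapest edge leaving the tree is B–D (9); add B.
Step 3: cheapest edge leaving the tree is A–B (2); add A.
Step 4: cheapest edge leaving the tree is B–C (9); add C.
The 3rd edge added is A–B.

A-B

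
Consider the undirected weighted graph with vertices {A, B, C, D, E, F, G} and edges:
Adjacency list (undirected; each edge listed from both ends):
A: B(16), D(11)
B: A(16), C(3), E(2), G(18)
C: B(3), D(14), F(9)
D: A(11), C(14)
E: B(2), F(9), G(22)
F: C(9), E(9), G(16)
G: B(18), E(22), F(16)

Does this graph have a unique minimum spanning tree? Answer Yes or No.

Kruskal's algorithm — process edges by increasing weight (ties by edge label):
B–E (2): add — endpoints in different components.
B–C (3): add — endpoints in different components.
C–F (9): add — endpoints in different components.
E–F (9): skip — E and F already connected.
A–D (11): add — endpoints in different components.
C–D (14): add — endpoints in different components.
A–B (16): skip — A and B already connected.
F–G (16): add — endpoints in different components.
Non-tree edge E–F has weight 9, equal to the heaviest edge on its tree cycle — swapping gives another MST of the same weight. Not unique.

No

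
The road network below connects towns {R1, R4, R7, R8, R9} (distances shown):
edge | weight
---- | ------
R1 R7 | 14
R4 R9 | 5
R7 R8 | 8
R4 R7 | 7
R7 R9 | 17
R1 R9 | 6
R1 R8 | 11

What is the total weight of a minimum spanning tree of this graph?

26

Kruskal: consider edges lightest-first.
R4 R9 (5): add. Components now {R8} {R7} {R1} {R4,R9}
R1 R9 (6): add. Components now {R8} {R7} {R1,R4,R9}
R4 R7 (7): add. Components now {R8} {R1,R4,R7,R9}
R7 R8 (8): add. Components now {R1,R4,R7,R8,R9}
MST edges: R4 R9, R1 R9, R4 R7, R7 R8; total weight 5+6+7+8 = 26.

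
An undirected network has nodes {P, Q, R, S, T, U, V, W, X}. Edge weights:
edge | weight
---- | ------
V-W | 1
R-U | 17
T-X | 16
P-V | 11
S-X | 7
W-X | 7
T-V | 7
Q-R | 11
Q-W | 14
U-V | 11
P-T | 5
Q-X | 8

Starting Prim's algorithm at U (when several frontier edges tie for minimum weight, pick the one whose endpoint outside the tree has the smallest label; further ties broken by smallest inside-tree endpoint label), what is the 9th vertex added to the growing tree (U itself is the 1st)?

Prim, starting at U.
Step 1: cheapest edge leaving the tree is U-V (11); add V.
Step 2: cheapest edge leaving the tree is V-W (1); add W.
Step 3: cheapest edge leaving the tree is T-V (7); add T.
Step 4: cheapest edge leaving the tree is P-T (5); add P.
Step 5: cheapest edge leaving the tree is W-X (7); add X.
Step 6: cheapest edge leaving the tree is S-X (7); add S.
Step 7: cheapest edge leaving the tree is Q-X (8); add Q.
Step 8: cheapest edge leaving the tree is Q-R (11); add R.
Vertex order: U, V, W, T, P, X, S, Q, R. The 9th vertex is R.

R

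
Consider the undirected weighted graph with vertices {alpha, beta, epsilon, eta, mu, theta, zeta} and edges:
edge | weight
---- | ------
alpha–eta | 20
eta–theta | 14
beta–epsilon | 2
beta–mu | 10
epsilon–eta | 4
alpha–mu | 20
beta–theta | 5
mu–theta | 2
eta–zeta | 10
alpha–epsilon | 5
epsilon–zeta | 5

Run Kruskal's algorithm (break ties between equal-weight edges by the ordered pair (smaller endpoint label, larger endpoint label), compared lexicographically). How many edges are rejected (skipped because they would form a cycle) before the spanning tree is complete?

0

Kruskal: consider edges lightest-first.
beta–epsilon (2): add. Components now {beta,epsilon} {eta} {alpha} {mu} {theta} {zeta}
mu–theta (2): add. Components now {beta,epsilon} {eta} {alpha} {mu,theta} {zeta}
epsilon–eta (4): add. Components now {beta,epsilon,eta} {alpha} {mu,theta} {zeta}
alpha–epsilon (5): add. Components now {alpha,beta,epsilon,eta} {mu,theta} {zeta}
beta–theta (5): add. Components now {alpha,beta,epsilon,eta,mu,theta} {zeta}
epsilon–zeta (5): add. Components now {alpha,beta,epsilon,eta,mu,theta,zeta}
Edges rejected before the tree was complete: 0.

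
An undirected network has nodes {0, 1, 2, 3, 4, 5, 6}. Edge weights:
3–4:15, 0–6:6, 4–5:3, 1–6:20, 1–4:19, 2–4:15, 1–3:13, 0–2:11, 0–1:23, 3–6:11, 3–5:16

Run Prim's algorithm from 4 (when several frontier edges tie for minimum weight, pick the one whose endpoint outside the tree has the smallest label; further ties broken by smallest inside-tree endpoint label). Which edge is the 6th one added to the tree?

1-3

Prim's algorithm from 4:
Step 1: frontier [4–5 3, 2–4 15, 3–4 15, 1–4 19] → take 4–5 (3); add 5.
Step 2: frontier [2–4 15, 3–4 15, 1–4 19, 3–5 16] → take 2–4 (15); add 2.
Step 3: frontier [0–2 11, 3–4 15, 1–4 19, 3–5 16] → take 0–2 (11); add 0.
Step 4: frontier [0–6 6, 0–1 23, 3–4 15, 1–4 19, 3–5 16] → take 0–6 (6); add 6.
Step 5: frontier [0–1 23, 3–4 15, 1–4 19, 3–5 16, 3–6 11, 1–6 20] → take 3–6 (11); add 3.
Step 6: frontier [0–1 23, 1–3 13, 1–4 19, 1–6 20] → take 1–3 (13); add 1.
The 6th edge added is 1–3.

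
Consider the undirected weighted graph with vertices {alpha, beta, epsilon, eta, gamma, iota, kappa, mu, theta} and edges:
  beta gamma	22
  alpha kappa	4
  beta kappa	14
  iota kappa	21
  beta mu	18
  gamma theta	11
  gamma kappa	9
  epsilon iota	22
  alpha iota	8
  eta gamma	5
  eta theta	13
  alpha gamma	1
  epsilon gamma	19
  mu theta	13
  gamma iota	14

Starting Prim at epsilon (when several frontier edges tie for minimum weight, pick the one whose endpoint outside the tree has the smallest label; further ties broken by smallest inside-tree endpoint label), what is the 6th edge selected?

Grow the tree from epsilon using Prim:
Step 1: cheapest edge leaving the tree is epsilon gamma (19); add gamma.
Step 2: cheapest edge leaving the tree is alpha gamma (1); add alpha.
Step 3: cheapest edge leaving the tree is alpha kappa (4); add kappa.
Step 4: cheapest edge leaving the tree is eta gamma (5); add eta.
Step 5: cheapest edge leaving the tree is alpha iota (8); add iota.
Step 6: cheapest edge leaving the tree is gamma theta (11); add theta.
Step 7: cheapest edge leaving the tree is mu theta (13); add mu.
Step 8: cheapest edge leaving the tree is beta kappa (14); add beta.
The 6th edge added is gamma theta.

gamma-theta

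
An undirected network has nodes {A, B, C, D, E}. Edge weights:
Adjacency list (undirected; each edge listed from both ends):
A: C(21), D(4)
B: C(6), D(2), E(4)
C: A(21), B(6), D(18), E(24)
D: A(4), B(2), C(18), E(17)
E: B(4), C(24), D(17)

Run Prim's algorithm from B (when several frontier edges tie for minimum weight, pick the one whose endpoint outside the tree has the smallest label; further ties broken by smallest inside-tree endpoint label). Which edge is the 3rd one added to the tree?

B-E

Prim's algorithm from B:
Step 1: frontier [B-D 2, B-E 4, B-C 6] → take B-D (2); add D.
Step 2: frontier [B-E 4, B-C 6, A-D 4, D-E 17, C-D 18] → take A-D (4); add A.
Step 3: frontier [A-C 21, B-E 4, B-C 6, D-E 17, C-D 18] → take B-E (4); add E.
Step 4: frontier [A-C 21, B-C 6, C-D 18, C-E 24] → take B-C (6); add C.
The 3rd edge added is B-E.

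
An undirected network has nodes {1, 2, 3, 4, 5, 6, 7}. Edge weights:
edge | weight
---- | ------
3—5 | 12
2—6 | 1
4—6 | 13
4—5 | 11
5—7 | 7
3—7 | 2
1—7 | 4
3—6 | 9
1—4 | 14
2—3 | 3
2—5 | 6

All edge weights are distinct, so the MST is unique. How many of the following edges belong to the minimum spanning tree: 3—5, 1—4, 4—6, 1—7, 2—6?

2

Sort edges by weight, then run Kruskal:
2—6 (1): add — endpoints in different components.
3—7 (2): add — endpoints in different components.
2—3 (3): add — endpoints in different components.
1—7 (4): add — endpoints in different components.
2—5 (6): add — endpoints in different components.
5—7 (7): skip — 5 and 7 already connected.
3—6 (9): skip — 3 and 6 already connected.
4—5 (11): add — endpoints in different components.
MST edge set: {2—6, 3—7, 2—3, 1—7, 2—5, 4—5}.
Of the listed edges, {1—7, 2—6} are in the MST → 2.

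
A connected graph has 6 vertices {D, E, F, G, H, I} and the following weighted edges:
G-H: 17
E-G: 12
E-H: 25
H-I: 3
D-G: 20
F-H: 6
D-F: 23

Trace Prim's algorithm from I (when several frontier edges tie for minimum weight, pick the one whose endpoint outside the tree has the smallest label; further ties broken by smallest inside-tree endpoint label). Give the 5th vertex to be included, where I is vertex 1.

Grow the tree from I using Prim:
Step 1: frontier [H-I 3] → take H-I (3); add H.
Step 2: frontier [F-H 6, G-H 17, E-H 25] → take F-H (6); add F.
Step 3: frontier [D-F 23, G-H 17, E-H 25] → take G-H (17); add G.
Step 4: frontier [D-F 23, E-G 12, D-G 20, E-H 25] → take E-G (12); add E.
Step 5: frontier [D-F 23, D-G 20] → take D-G (20); add D.
Vertex order: I, H, F, G, E, D. The 5th vertex is E.

E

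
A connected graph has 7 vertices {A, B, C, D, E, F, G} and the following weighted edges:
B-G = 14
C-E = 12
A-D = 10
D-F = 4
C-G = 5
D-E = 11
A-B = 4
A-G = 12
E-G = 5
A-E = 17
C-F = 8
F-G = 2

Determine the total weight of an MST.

Kruskal: consider edges lightest-first.
F-G (2): add — endpoints in different components.
A-B (4): add — endpoints in different components.
D-F (4): add — endpoints in different components.
C-G (5): add — endpoints in different components.
E-G (5): add — endpoints in different components.
C-F (8): skip — C and F already connected.
A-D (10): add — endpoints in different components.
MST edges: F-G, A-B, D-F, C-G, E-G, A-D; total weight 2+4+4+5+5+10 = 30.

30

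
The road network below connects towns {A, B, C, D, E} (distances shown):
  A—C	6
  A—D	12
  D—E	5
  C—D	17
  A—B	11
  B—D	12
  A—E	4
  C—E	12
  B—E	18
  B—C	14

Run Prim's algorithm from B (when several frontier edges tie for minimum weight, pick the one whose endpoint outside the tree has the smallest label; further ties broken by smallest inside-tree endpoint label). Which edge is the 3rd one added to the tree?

Prim's algorithm from B:
Step 1: frontier [A—B 11, B—D 12, B—C 14, B—E 18] → take A—B (11); add A.
Step 2: frontier [A—E 4, A—C 6, A—D 12, B—D 12, B—C 14, B—E 18] → take A—E (4); add E.
Step 3: frontier [A—C 6, A—D 12, B—D 12, B—C 14, D—E 5, C—E 12] → take D—E (5); add D.
Step 4: frontier [A—C 6, B—C 14, C—D 17, C—E 12] → take A—C (6); add C.
The 3rd edge added is D—E.

D-E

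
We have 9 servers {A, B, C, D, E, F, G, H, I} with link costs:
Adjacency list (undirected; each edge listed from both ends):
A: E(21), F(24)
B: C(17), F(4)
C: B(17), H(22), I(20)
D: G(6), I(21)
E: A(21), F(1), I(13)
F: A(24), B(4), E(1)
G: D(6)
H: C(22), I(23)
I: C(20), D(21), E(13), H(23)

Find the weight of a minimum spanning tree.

Kruskal's algorithm — process edges by increasing weight (ties by edge label):
E–F (1): add — endpoints in different components.
B–F (4): add — endpoints in different components.
D–G (6): add — endpoints in different components.
E–I (13): add — endpoints in different components.
B–C (17): add — endpoints in different components.
C–I (20): skip — C and I already connected.
A–E (21): add — endpoints in different components.
D–I (21): add — endpoints in different components.
C–H (22): add — endpoints in different components.
MST edges: E–F, B–F, D–G, E–I, B–C, A–E, D–I, C–H; total weight 1+4+6+13+17+21+21+22 = 105.

105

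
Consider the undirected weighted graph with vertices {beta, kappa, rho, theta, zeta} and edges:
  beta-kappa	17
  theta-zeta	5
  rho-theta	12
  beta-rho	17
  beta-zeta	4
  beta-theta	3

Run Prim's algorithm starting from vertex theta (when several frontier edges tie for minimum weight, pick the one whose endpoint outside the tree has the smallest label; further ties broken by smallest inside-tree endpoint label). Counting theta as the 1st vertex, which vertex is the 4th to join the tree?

rho

Grow the tree from theta using Prim:
Step 1: frontier [beta-theta 3, theta-zeta 5, rho-theta 12] → take beta-theta (3); add beta.
Step 2: frontier [beta-zeta 4, beta-kappa 17, beta-rho 17, theta-zeta 5, rho-theta 12] → take beta-zeta (4); add zeta.
Step 3: frontier [beta-kappa 17, beta-rho 17, rho-theta 12] → take rho-theta (12); add rho.
Step 4: frontier [beta-kappa 17] → take beta-kappa (17); add kappa.
Vertex order: theta, beta, zeta, rho, kappa. The 4th vertex is rho.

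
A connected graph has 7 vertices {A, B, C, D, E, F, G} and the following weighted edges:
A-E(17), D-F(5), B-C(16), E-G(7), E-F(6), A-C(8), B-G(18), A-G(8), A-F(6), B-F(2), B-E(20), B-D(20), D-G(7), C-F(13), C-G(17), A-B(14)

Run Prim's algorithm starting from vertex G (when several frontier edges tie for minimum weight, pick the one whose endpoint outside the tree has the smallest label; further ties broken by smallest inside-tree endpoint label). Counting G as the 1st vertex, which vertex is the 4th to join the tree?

B

Prim's algorithm from G:
Step 1: cheapest edge leaving the tree is D-G (7); add D.
Step 2: cheapest edge leaving the tree is D-F (5); add F.
Step 3: cheapest edge leaving the tree is B-F (2); add B.
Step 4: cheapest edge leaving the tree is A-F (6); add A.
Step 5: cheapest edge leaving the tree is E-F (6); add E.
Step 6: cheapest edge leaving the tree is A-C (8); add C.
Vertex order: G, D, F, B, A, E, C. The 4th vertex is B.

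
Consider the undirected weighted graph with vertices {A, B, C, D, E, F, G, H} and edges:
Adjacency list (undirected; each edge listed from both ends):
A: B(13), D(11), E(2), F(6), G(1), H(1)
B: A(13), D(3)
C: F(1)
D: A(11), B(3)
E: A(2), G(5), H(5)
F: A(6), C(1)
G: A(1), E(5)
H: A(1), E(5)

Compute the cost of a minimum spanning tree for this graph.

Kruskal's algorithm — process edges by increasing weight (ties by edge label):
A G (1): add — endpoints in different components.
A H (1): add — endpoints in different components.
C F (1): add — endpoints in different components.
A E (2): add — endpoints in different components.
B D (3): add — endpoints in different components.
E G (5): skip — E and G already connected.
E H (5): skip — E and H already connected.
A F (6): add — endpoints in different components.
A D (11): add — endpoints in different components.
MST edges: A G, A H, C F, A E, B D, A F, A D; total weight 1+1+1+2+3+6+11 = 25.

25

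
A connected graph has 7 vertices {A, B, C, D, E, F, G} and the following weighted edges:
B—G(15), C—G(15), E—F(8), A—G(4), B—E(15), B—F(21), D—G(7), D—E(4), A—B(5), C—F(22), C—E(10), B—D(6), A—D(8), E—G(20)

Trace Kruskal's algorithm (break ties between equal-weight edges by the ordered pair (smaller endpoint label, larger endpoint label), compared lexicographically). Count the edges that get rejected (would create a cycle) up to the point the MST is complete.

Kruskal: consider edges lightest-first.
A—G (4): add — endpoints in different components.
D—E (4): add — endpoints in different components.
A—B (5): add — endpoints in different components.
B—D (6): add — endpoints in different components.
D—G (7): skip — D and G already connected.
A—D (8): skip — A and D already connected.
E—F (8): add — endpoints in different components.
C—E (10): add — endpoints in different components.
Edges rejected before the tree was complete: 2.

2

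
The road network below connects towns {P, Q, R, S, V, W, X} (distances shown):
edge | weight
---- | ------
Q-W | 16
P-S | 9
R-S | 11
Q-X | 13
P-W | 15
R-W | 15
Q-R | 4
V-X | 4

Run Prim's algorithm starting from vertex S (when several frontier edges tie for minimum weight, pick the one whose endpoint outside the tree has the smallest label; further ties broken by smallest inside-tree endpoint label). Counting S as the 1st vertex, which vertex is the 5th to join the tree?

Prim, starting at S.
Step 1: cheapest edge leaving the tree is P-S (9); add P.
Step 2: cheapest edge leaving the tree is R-S (11); add R.
Step 3: cheapest edge leaving the tree is Q-R (4); add Q.
Step 4: cheapest edge leaving the tree is Q-X (13); add X.
Step 5: cheapest edge leaving the tree is V-X (4); add V.
Step 6: cheapest edge leaving the tree is P-W (15); add W.
Vertex order: S, P, R, Q, X, V, W. The 5th vertex is X.

X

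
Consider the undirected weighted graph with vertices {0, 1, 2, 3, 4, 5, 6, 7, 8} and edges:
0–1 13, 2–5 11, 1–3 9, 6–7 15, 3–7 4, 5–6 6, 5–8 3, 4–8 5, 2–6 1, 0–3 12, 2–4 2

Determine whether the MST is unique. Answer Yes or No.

Sort edges by weight, then run Kruskal:
2–6 (1): add — endpoints in different components.
2–4 (2): add — endpoints in different components.
5–8 (3): add — endpoints in different components.
3–7 (4): add — endpoints in different components.
4–8 (5): add — endpoints in different components.
5–6 (6): skip — 5 and 6 already connected.
1–3 (9): add — endpoints in different components.
2–5 (11): skip — 2 and 5 already connected.
0–3 (12): add — endpoints in different components.
0–1 (13): skip — 0 and 1 already connected.
6–7 (15): add — endpoints in different components.
Every non-tree edge has weight strictly greater than the heaviest edge on the tree path between its endpoints, so the MST is unique.

Yes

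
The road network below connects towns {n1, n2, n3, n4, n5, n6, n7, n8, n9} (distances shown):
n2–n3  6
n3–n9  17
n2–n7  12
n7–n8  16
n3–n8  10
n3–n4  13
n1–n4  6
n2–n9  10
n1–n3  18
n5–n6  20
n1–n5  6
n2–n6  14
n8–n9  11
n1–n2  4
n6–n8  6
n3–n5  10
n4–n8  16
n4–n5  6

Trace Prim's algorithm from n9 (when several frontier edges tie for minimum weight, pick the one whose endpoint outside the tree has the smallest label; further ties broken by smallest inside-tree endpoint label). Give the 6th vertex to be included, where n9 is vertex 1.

n5

Grow the tree from n9 using Prim:
Step 1: cheapest edge leaving the tree is n2–n9 (10); add n2.
Step 2: cheapest edge leaving the tree is n1–n2 (4); add n1.
Step 3: cheapest edge leaving the tree is n2–n3 (6); add n3.
Step 4: cheapest edge leaving the tree is n1–n4 (6); add n4.
Step 5: cheapest edge leaving the tree is n1–n5 (6); add n5.
Step 6: cheapest edge leaving the tree is n3–n8 (10); add n8.
Step 7: cheapest edge leaving the tree is n6–n8 (6); add n6.
Step 8: cheapest edge leaving the tree is n2–n7 (12); add n7.
Vertex order: n9, n2, n1, n3, n4, n5, n8, n6, n7. The 6th vertex is n5.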